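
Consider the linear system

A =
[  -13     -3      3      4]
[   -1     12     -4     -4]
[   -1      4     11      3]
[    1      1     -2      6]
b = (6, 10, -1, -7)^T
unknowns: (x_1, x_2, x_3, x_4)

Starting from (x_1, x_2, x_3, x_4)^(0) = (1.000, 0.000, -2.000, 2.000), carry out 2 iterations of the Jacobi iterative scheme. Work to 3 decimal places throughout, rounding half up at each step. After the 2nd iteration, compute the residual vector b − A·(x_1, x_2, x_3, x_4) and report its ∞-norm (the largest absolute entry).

Iteration 1:
  x_1 = (6 - (-3)·0.000 - (3)·-2.000 - (4)·2.000) / (-13) = -0.308
  x_2 = (10 - (-1)·1.000 - (-4)·-2.000 - (-4)·2.000) / (12) = 0.917
  x_3 = (-1 - (-1)·1.000 - (4)·0.000 - (3)·2.000) / (11) = -0.545
  x_4 = (-7 - (1)·1.000 - (1)·0.000 - (-2)·-2.000) / (6) = -2.000
Iteration 2:
  x_1 = (6 - (-3)·0.917 - (3)·-0.545 - (4)·-2.000) / (-13) = -1.414
  x_2 = (10 - (-1)·-0.308 - (-4)·-0.545 - (-4)·-2.000) / (12) = -0.041
  x_3 = (-1 - (-1)·-0.308 - (4)·0.917 - (3)·-2.000) / (11) = 0.093
  x_4 = (-7 - (1)·-0.308 - (1)·0.917 - (-2)·-0.545) / (6) = -1.450
Residual b − A·x = (-6.984, 3.650, 1.077, 3.341); ∞-norm = 6.984

6.984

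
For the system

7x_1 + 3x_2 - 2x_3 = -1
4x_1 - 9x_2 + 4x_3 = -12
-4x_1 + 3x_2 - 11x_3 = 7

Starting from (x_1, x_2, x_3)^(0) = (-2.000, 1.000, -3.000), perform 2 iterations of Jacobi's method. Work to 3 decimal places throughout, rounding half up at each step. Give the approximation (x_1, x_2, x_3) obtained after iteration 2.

(0.342, 0.860, -0.359)

Iteration 1:
  x_1 = (-1 - (3)·1.000 - (-2)·-3.000) / (7) = -1.429
  x_2 = (-12 - (4)·-2.000 - (4)·-3.000) / (-9) = -0.889
  x_3 = (7 - (-4)·-2.000 - (3)·1.000) / (-11) = 0.364
Iteration 2:
  x_1 = (-1 - (3)·-0.889 - (-2)·0.364) / (7) = 0.342
  x_2 = (-12 - (4)·-1.429 - (4)·0.364) / (-9) = 0.860
  x_3 = (7 - (-4)·-1.429 - (3)·-0.889) / (-11) = -0.359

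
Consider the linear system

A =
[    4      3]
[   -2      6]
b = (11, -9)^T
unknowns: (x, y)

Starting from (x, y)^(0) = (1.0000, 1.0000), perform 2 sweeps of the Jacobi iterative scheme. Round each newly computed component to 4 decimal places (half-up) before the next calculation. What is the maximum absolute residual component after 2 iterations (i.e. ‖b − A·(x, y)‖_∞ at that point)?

Iteration 1:
  x = (11 - (3)·1.0000) / (4) = 2.0000
  y = (-9 - (-2)·1.0000) / (6) = -1.1667
Iteration 2:
  x = (11 - (3)·-1.1667) / (4) = 3.6250
  y = (-9 - (-2)·2.0000) / (6) = -0.8333
Residual b − A·x = (-1.0001, 3.2498); ∞-norm = 3.2498

3.2498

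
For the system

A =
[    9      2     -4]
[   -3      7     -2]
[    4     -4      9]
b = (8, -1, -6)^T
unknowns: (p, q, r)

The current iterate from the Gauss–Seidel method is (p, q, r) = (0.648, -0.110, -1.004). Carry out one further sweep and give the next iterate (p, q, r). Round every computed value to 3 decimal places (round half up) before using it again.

(0.467, -0.230, -0.976)

One sweep:
  p = (8 - (2)·-0.110 - (-4)·-1.004) / (9) = 0.467
  q = (-1 - (-3)·0.467 - (-2)·-1.004) / (7) = -0.230
  r = (-6 - (4)·0.467 - (-4)·-0.230) / (9) = -0.976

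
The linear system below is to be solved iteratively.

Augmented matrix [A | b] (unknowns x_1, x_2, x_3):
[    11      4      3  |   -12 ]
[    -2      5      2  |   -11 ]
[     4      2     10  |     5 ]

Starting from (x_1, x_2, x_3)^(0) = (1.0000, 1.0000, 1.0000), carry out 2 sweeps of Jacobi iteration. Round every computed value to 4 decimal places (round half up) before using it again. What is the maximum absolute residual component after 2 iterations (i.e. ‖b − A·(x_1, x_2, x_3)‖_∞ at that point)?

4.5528

Iteration 1:
  x_1 = (-12 - (4)·1.0000 - (3)·1.0000) / (11) = -1.7273
  x_2 = (-11 - (-2)·1.0000 - (2)·1.0000) / (5) = -2.2000
  x_3 = (5 - (4)·1.0000 - (2)·1.0000) / (10) = -0.1000
Iteration 2:
  x_1 = (-12 - (4)·-2.2000 - (3)·-0.1000) / (11) = -0.2636
  x_2 = (-11 - (-2)·-1.7273 - (2)·-0.1000) / (5) = -2.8509
  x_3 = (5 - (4)·-1.7273 - (2)·-2.2000) / (10) = 1.6309
Residual b − A·x = (-2.5895, -0.5345, -4.5528); ∞-norm = 4.5528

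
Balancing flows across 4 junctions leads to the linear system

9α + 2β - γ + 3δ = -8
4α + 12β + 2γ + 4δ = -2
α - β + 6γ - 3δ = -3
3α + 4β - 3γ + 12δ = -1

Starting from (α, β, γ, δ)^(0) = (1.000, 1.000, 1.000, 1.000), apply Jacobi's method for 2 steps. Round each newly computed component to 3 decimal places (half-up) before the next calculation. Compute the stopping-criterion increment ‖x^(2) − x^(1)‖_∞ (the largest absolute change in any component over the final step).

1.417

Iteration 1:
  α = (-8 - (2)·1.000 - (-1)·1.000 - (3)·1.000) / (9) = -1.333
  β = (-2 - (4)·1.000 - (2)·1.000 - (4)·1.000) / (12) = -1.000
  γ = (-3 - (1)·1.000 - (-1)·1.000 - (-3)·1.000) / (6) = 0.000
  δ = (-1 - (3)·1.000 - (4)·1.000 - (-3)·1.000) / (12) = -0.417
Iteration 2:
  α = (-8 - (2)·-1.000 - (-1)·0.000 - (3)·-0.417) / (9) = -0.528
  β = (-2 - (4)·-1.333 - (2)·0.000 - (4)·-0.417) / (12) = 0.417
  γ = (-3 - (1)·-1.333 - (-1)·-1.000 - (-3)·-0.417) / (6) = -0.653
  δ = (-1 - (3)·-1.333 - (4)·-1.000 - (-3)·0.000) / (12) = 0.583
Change: (0.805, 1.417, -0.653, 1.000) → max |·| = 1.417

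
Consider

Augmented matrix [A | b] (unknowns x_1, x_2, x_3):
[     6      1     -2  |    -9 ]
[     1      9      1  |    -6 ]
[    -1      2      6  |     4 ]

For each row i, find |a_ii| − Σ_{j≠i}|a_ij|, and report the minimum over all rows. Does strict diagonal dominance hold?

3

row 1: |6| − (1+2) = 3
row 2: |9| − (1+1) = 7
row 3: |6| − (1+2) = 3
minimum over rows = 3 → strictly diagonally dominant (convergence guaranteed)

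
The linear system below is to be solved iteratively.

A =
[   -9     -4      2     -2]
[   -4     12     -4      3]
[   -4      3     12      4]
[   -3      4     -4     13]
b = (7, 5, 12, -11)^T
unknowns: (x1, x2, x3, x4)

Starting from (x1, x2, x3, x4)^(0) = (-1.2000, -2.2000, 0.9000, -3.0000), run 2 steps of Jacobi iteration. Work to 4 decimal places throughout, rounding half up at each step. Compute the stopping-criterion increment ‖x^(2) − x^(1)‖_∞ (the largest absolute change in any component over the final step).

Iteration 1:
  x1 = (7 - (-4)·-2.2000 - (2)·0.9000 - (-2)·-3.0000) / (-9) = 1.0667
  x2 = (5 - (-4)·-1.2000 - (-4)·0.9000 - (3)·-3.0000) / (12) = 1.0667
  x3 = (12 - (-4)·-1.2000 - (3)·-2.2000 - (4)·-3.0000) / (12) = 2.1500
  x4 = (-11 - (-3)·-1.2000 - (4)·-2.2000 - (-4)·0.9000) / (13) = -0.1692
Iteration 2:
  x1 = (7 - (-4)·1.0667 - (2)·2.1500 - (-2)·-0.1692) / (-9) = -0.7365
  x2 = (5 - (-4)·1.0667 - (-4)·2.1500 - (3)·-0.1692) / (12) = 1.5312
  x3 = (12 - (-4)·1.0667 - (3)·1.0667 - (4)·-0.1692) / (12) = 1.1453
  x4 = (-11 - (-3)·1.0667 - (4)·1.0667 - (-4)·2.1500) / (13) = -0.2667
Change: (-1.8032, 0.4645, -1.0047, -0.0975) → max |·| = 1.8032

1.8032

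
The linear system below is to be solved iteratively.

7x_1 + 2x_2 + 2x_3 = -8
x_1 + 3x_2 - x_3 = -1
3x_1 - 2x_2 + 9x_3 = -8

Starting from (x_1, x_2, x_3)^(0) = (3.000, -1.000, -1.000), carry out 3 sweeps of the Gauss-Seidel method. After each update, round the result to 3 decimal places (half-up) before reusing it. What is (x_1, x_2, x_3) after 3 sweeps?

(-0.843, -0.288, -0.672)

Iteration 1:
  x_1 = (-8 - (2)·-1.000 - (2)·-1.000) / (7) = -0.571
  x_2 = (-1 - (1)·-0.571 - (-1)·-1.000) / (3) = -0.476
  x_3 = (-8 - (3)·-0.571 - (-2)·-0.476) / (9) = -0.804
Iteration 2:
  x_1 = (-8 - (2)·-0.476 - (2)·-0.804) / (7) = -0.777
  x_2 = (-1 - (1)·-0.777 - (-1)·-0.804) / (3) = -0.342
  x_3 = (-8 - (3)·-0.777 - (-2)·-0.342) / (9) = -0.706
Iteration 3:
  x_1 = (-8 - (2)·-0.342 - (2)·-0.706) / (7) = -0.843
  x_2 = (-1 - (1)·-0.843 - (-1)·-0.706) / (3) = -0.288
  x_3 = (-8 - (3)·-0.843 - (-2)·-0.288) / (9) = -0.672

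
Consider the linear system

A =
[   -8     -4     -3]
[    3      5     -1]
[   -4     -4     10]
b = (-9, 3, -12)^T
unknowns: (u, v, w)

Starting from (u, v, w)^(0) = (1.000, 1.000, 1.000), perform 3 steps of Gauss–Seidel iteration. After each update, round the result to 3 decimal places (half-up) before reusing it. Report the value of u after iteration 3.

1.562

Iteration 1:
  u = (-9 - (-4)·1.000 - (-3)·1.000) / (-8) = 0.250
  v = (3 - (3)·0.250 - (-1)·1.000) / (5) = 0.650
  w = (-12 - (-4)·0.250 - (-4)·0.650) / (10) = -0.840
Iteration 2:
  u = (-9 - (-4)·0.650 - (-3)·-0.840) / (-8) = 1.115
  v = (3 - (3)·1.115 - (-1)·-0.840) / (5) = -0.237
  w = (-12 - (-4)·1.115 - (-4)·-0.237) / (10) = -0.849
Iteration 3:
  u = (-9 - (-4)·-0.237 - (-3)·-0.849) / (-8) = 1.562
  v = (3 - (3)·1.562 - (-1)·-0.849) / (5) = -0.507
  w = (-12 - (-4)·1.562 - (-4)·-0.507) / (10) = -0.778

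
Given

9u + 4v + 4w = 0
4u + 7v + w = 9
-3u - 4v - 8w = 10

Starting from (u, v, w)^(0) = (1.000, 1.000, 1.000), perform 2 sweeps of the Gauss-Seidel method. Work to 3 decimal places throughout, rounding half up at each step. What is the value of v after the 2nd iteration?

1.512

Iteration 1:
  u = (0 - (4)·1.000 - (4)·1.000) / (9) = -0.889
  v = (9 - (4)·-0.889 - (1)·1.000) / (7) = 1.651
  w = (10 - (-3)·-0.889 - (-4)·1.651) / (-8) = -1.742
Iteration 2:
  u = (0 - (4)·1.651 - (4)·-1.742) / (9) = 0.040
  v = (9 - (4)·0.040 - (1)·-1.742) / (7) = 1.512
  w = (10 - (-3)·0.040 - (-4)·1.512) / (-8) = -2.021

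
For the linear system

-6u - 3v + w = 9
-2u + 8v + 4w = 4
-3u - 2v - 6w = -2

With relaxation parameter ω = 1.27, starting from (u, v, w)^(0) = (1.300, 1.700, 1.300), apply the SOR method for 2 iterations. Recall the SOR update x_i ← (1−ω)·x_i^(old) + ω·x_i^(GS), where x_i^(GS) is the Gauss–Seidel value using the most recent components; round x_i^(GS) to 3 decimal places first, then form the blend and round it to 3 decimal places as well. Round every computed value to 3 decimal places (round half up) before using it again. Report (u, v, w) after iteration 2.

(0.523, -0.477, -0.436)

Iteration 1:
  u: GS value = (9 - (-3)·1.700 - (1)·1.300) / (-6) = -2.133;  u ← (1−ω)·1.300 + ω·-2.133 = -3.060
  v: GS value = (4 - (-2)·-3.060 - (4)·1.300) / (8) = -0.915;  v ← (1−ω)·1.700 + ω·-0.915 = -1.621
  w: GS value = (-2 - (-3)·-3.060 - (-2)·-1.621) / (-6) = 2.404;  w ← (1−ω)·1.300 + ω·2.404 = 2.702
Iteration 2:
  u: GS value = (9 - (-3)·-1.621 - (1)·2.702) / (-6) = -0.239;  u ← (1−ω)·-3.060 + ω·-0.239 = 0.523
  v: GS value = (4 - (-2)·0.523 - (4)·2.702) / (8) = -0.720;  v ← (1−ω)·-1.621 + ω·-0.720 = -0.477
  w: GS value = (-2 - (-3)·0.523 - (-2)·-0.477) / (-6) = 0.231;  w ← (1−ω)·2.702 + ω·0.231 = -0.436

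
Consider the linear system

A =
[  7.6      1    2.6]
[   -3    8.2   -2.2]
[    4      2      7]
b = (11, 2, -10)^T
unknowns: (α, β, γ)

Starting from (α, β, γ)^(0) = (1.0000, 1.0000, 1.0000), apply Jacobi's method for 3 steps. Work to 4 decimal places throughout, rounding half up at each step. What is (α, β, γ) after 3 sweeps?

(2.2140, 0.4174, -2.6327)

Iteration 1:
  α = (11 - (1)·1.0000 - (2.6)·1.0000) / (7.6) = 0.9737
  β = (2 - (-3)·1.0000 - (-2.2)·1.0000) / (8.2) = 0.8780
  γ = (-10 - (4)·1.0000 - (2)·1.0000) / (7) = -2.2857
Iteration 2:
  α = (11 - (1)·0.8780 - (2.6)·-2.2857) / (7.6) = 2.1138
  β = (2 - (-3)·0.9737 - (-2.2)·-2.2857) / (8.2) = -0.0131
  γ = (-10 - (4)·0.9737 - (2)·0.8780) / (7) = -2.2358
Iteration 3:
  α = (11 - (1)·-0.0131 - (2.6)·-2.2358) / (7.6) = 2.2140
  β = (2 - (-3)·2.1138 - (-2.2)·-2.2358) / (8.2) = 0.4174
  γ = (-10 - (4)·2.1138 - (2)·-0.0131) / (7) = -2.6327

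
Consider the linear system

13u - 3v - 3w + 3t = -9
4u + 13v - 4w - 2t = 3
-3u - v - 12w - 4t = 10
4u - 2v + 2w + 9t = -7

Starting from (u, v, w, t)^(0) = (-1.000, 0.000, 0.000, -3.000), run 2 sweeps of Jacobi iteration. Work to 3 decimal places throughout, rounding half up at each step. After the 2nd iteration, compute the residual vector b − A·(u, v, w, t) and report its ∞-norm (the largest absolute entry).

Iteration 1:
  u = (-9 - (-3)·0.000 - (-3)·0.000 - (3)·-3.000) / (13) = 0.000
  v = (3 - (4)·-1.000 - (-4)·0.000 - (-2)·-3.000) / (13) = 0.077
  w = (10 - (-3)·-1.000 - (-1)·0.000 - (-4)·-3.000) / (-12) = 0.417
  t = (-7 - (4)·-1.000 - (-2)·0.000 - (2)·0.000) / (9) = -0.333
Iteration 2:
  u = (-9 - (-3)·0.077 - (-3)·0.417 - (3)·-0.333) / (13) = -0.501
  v = (3 - (4)·0.000 - (-4)·0.417 - (-2)·-0.333) / (13) = 0.308
  w = (10 - (-3)·0.000 - (-1)·0.077 - (-4)·-0.333) / (-12) = -0.729
  t = (-7 - (4)·0.000 - (-2)·0.077 - (2)·0.417) / (9) = -0.853
Residual b − A·x = (-1.191, -3.622, -3.355, 4.755); ∞-norm = 4.755

4.755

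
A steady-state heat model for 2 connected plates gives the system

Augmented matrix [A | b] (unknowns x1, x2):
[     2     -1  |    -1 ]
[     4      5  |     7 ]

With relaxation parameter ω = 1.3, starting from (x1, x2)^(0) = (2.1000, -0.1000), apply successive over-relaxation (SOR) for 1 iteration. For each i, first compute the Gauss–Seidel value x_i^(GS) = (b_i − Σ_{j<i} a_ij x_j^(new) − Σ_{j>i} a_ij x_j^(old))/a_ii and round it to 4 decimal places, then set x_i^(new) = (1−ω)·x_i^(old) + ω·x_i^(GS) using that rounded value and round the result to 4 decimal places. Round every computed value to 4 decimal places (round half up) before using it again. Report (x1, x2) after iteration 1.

Iteration 1:
  x1: GS value = (-1 - (-1)·-0.1000) / (2) = -0.5500;  x1 ← (1−ω)·2.1000 + ω·-0.5500 = -1.3450
  x2: GS value = (7 - (4)·-1.3450) / (5) = 2.4760;  x2 ← (1−ω)·-0.1000 + ω·2.4760 = 3.2488

(-1.3450, 3.2488)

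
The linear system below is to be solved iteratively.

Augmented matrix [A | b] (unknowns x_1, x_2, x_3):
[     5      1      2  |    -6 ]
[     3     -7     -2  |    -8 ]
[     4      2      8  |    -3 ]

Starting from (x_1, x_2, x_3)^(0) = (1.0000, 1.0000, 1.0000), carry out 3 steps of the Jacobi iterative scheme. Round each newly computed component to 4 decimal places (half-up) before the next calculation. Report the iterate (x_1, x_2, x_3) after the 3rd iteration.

Iteration 1:
  x_1 = (-6 - (1)·1.0000 - (2)·1.0000) / (5) = -1.8000
  x_2 = (-8 - (3)·1.0000 - (-2)·1.0000) / (-7) = 1.2857
  x_3 = (-3 - (4)·1.0000 - (2)·1.0000) / (8) = -1.1250
Iteration 2:
  x_1 = (-6 - (1)·1.2857 - (2)·-1.1250) / (5) = -1.0071
  x_2 = (-8 - (3)·-1.8000 - (-2)·-1.1250) / (-7) = 0.6929
  x_3 = (-3 - (4)·-1.8000 - (2)·1.2857) / (8) = 0.2036
Iteration 3:
  x_1 = (-6 - (1)·0.6929 - (2)·0.2036) / (5) = -1.4200
  x_2 = (-8 - (3)·-1.0071 - (-2)·0.2036) / (-7) = 0.6531
  x_3 = (-3 - (4)·-1.0071 - (2)·0.6929) / (8) = -0.0447

(-1.4200, 0.6531, -0.0447)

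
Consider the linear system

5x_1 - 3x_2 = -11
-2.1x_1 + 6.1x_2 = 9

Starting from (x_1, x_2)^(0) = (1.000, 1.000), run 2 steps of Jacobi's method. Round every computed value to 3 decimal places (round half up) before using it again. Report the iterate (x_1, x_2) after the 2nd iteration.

Iteration 1:
  x_1 = (-11 - (-3)·1.000) / (5) = -1.600
  x_2 = (9 - (-2.1)·1.000) / (6.1) = 1.820
Iteration 2:
  x_1 = (-11 - (-3)·1.820) / (5) = -1.108
  x_2 = (9 - (-2.1)·-1.600) / (6.1) = 0.925

(-1.108, 0.925)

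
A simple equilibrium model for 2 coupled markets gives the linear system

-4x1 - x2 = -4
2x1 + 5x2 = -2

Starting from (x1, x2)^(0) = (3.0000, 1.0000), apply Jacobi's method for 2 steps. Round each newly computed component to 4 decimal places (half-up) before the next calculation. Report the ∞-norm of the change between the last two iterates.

0.9000

Iteration 1:
  x1 = (-4 - (-1)·1.0000) / (-4) = 0.7500
  x2 = (-2 - (2)·3.0000) / (5) = -1.6000
Iteration 2:
  x1 = (-4 - (-1)·-1.6000) / (-4) = 1.4000
  x2 = (-2 - (2)·0.7500) / (5) = -0.7000
Change: (0.6500, 0.9000) → max |·| = 0.9000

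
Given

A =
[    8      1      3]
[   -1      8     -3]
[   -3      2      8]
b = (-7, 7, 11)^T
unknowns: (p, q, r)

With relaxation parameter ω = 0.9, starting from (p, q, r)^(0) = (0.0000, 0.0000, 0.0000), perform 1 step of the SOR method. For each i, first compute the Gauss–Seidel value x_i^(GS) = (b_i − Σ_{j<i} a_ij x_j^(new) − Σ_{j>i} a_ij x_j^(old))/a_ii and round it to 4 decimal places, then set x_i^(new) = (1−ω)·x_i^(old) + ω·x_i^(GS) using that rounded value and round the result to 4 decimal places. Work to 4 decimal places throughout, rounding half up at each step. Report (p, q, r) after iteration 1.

Iteration 1:
  p: GS value = (-7 - (1)·0.0000 - (3)·0.0000) / (8) = -0.8750;  p ← (1−ω)·0.0000 + ω·-0.8750 = -0.7875
  q: GS value = (7 - (-1)·-0.7875 - (-3)·0.0000) / (8) = 0.7766;  q ← (1−ω)·0.0000 + ω·0.7766 = 0.6989
  r: GS value = (11 - (-3)·-0.7875 - (2)·0.6989) / (8) = 0.9050;  r ← (1−ω)·0.0000 + ω·0.9050 = 0.8145

(-0.7875, 0.6989, 0.8145)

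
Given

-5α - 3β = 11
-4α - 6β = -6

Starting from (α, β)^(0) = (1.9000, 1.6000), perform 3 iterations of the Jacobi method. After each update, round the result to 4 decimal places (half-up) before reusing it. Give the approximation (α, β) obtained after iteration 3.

Iteration 1:
  α = (11 - (-3)·1.6000) / (-5) = -3.1600
  β = (-6 - (-4)·1.9000) / (-6) = -0.2667
Iteration 2:
  α = (11 - (-3)·-0.2667) / (-5) = -2.0400
  β = (-6 - (-4)·-3.1600) / (-6) = 3.1067
Iteration 3:
  α = (11 - (-3)·3.1067) / (-5) = -4.0640
  β = (-6 - (-4)·-2.0400) / (-6) = 2.3600

(-4.0640, 2.3600)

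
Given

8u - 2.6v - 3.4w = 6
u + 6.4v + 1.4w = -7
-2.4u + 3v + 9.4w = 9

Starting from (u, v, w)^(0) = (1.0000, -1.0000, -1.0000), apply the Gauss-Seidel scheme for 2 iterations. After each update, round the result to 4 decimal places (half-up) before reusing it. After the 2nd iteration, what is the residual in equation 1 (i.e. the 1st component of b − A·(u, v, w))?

Iteration 1:
  u = (6 - (-2.6)·-1.0000 - (-3.4)·-1.0000) / (8) = 0.0000
  v = (-7 - (1)·0.0000 - (1.4)·-1.0000) / (6.4) = -0.8750
  w = (9 - (-2.4)·0.0000 - (3)·-0.8750) / (9.4) = 1.2367
Iteration 2:
  u = (6 - (-2.6)·-0.8750 - (-3.4)·1.2367) / (8) = 0.9912
  v = (-7 - (1)·0.9912 - (1.4)·1.2367) / (6.4) = -1.5192
  w = (9 - (-2.4)·0.9912 - (3)·-1.5192) / (9.4) = 1.6954
Residual b − A·x = (-0.1152, -0.6419, -0.0003)

-0.1152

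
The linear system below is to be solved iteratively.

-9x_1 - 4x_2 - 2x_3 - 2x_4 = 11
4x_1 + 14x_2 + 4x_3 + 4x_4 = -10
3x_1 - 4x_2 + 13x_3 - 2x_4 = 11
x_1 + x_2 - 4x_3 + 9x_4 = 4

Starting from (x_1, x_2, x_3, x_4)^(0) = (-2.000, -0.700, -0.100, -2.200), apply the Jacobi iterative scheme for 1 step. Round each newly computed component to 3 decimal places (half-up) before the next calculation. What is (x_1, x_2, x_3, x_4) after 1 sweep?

(-0.400, 0.514, 0.754, 0.700)

Iteration 1:
  x_1 = (11 - (-4)·-0.700 - (-2)·-0.100 - (-2)·-2.200) / (-9) = -0.400
  x_2 = (-10 - (4)·-2.000 - (4)·-0.100 - (4)·-2.200) / (14) = 0.514
  x_3 = (11 - (3)·-2.000 - (-4)·-0.700 - (-2)·-2.200) / (13) = 0.754
  x_4 = (4 - (1)·-2.000 - (1)·-0.700 - (-4)·-0.100) / (9) = 0.700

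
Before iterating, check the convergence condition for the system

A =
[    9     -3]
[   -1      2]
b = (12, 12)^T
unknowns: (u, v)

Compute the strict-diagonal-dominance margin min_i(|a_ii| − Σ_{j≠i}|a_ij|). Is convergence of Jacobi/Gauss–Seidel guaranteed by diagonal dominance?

1

row 1: |9| − (3) = 6
row 2: |2| − (1) = 1
minimum over rows = 1 → strictly diagonally dominant (convergence guaranteed)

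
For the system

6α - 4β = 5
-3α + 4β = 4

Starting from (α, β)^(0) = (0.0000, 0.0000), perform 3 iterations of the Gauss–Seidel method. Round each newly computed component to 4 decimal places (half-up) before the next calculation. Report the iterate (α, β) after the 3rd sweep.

(2.4583, 2.8437)

Iteration 1:
  α = (5 - (-4)·0.0000) / (6) = 0.8333
  β = (4 - (-3)·0.8333) / (4) = 1.6250
Iteration 2:
  α = (5 - (-4)·1.6250) / (6) = 1.9167
  β = (4 - (-3)·1.9167) / (4) = 2.4375
Iteration 3:
  α = (5 - (-4)·2.4375) / (6) = 2.4583
  β = (4 - (-3)·2.4583) / (4) = 2.8437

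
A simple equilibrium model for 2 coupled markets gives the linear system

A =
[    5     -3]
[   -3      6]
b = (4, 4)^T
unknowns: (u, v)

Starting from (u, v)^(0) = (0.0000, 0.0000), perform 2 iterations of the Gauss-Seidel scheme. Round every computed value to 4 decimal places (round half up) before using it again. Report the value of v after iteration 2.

1.3867

Iteration 1:
  u = (4 - (-3)·0.0000) / (5) = 0.8000
  v = (4 - (-3)·0.8000) / (6) = 1.0667
Iteration 2:
  u = (4 - (-3)·1.0667) / (5) = 1.4400
  v = (4 - (-3)·1.4400) / (6) = 1.3867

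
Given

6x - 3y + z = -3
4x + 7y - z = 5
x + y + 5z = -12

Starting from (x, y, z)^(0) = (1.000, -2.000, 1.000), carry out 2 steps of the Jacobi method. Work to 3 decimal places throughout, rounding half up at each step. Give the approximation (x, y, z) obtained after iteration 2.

Iteration 1:
  x = (-3 - (-3)·-2.000 - (1)·1.000) / (6) = -1.667
  y = (5 - (4)·1.000 - (-1)·1.000) / (7) = 0.286
  z = (-12 - (1)·1.000 - (1)·-2.000) / (5) = -2.200
Iteration 2:
  x = (-3 - (-3)·0.286 - (1)·-2.200) / (6) = 0.010
  y = (5 - (4)·-1.667 - (-1)·-2.200) / (7) = 1.353
  z = (-12 - (1)·-1.667 - (1)·0.286) / (5) = -2.124

(0.010, 1.353, -2.124)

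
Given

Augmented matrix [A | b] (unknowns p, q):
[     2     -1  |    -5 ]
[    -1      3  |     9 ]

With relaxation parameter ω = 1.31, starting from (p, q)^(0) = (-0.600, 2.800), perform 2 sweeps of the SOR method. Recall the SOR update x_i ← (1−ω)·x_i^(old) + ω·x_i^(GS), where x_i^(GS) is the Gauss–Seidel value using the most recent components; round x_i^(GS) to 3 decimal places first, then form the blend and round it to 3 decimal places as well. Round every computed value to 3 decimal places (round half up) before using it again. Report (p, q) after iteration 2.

Iteration 1:
  p: GS value = (-5 - (-1)·2.800) / (2) = -1.100;  p ← (1−ω)·-0.600 + ω·-1.100 = -1.255
  q: GS value = (9 - (-1)·-1.255) / (3) = 2.582;  q ← (1−ω)·2.800 + ω·2.582 = 2.514
Iteration 2:
  p: GS value = (-5 - (-1)·2.514) / (2) = -1.243;  p ← (1−ω)·-1.255 + ω·-1.243 = -1.239
  q: GS value = (9 - (-1)·-1.239) / (3) = 2.587;  q ← (1−ω)·2.514 + ω·2.587 = 2.610

(-1.239, 2.610)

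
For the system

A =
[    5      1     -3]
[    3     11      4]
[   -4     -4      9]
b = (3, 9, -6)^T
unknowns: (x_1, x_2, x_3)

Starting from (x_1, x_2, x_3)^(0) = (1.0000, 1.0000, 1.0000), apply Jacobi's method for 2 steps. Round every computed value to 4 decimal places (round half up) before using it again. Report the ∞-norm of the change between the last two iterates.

Iteration 1:
  x_1 = (3 - (1)·1.0000 - (-3)·1.0000) / (5) = 1.0000
  x_2 = (9 - (3)·1.0000 - (4)·1.0000) / (11) = 0.1818
  x_3 = (-6 - (-4)·1.0000 - (-4)·1.0000) / (9) = 0.2222
Iteration 2:
  x_1 = (3 - (1)·0.1818 - (-3)·0.2222) / (5) = 0.6970
  x_2 = (9 - (3)·1.0000 - (4)·0.2222) / (11) = 0.4647
  x_3 = (-6 - (-4)·1.0000 - (-4)·0.1818) / (9) = -0.1414
Change: (-0.3030, 0.2829, -0.3636) → max |·| = 0.3636

0.3636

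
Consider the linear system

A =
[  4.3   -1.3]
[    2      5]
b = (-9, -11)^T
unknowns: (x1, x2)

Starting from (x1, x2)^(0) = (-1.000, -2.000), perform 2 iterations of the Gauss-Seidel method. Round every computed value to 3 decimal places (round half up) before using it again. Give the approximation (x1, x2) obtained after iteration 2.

(-2.432, -1.227)

Iteration 1:
  x1 = (-9 - (-1.3)·-2.000) / (4.3) = -2.698
  x2 = (-11 - (2)·-2.698) / (5) = -1.121
Iteration 2:
  x1 = (-9 - (-1.3)·-1.121) / (4.3) = -2.432
  x2 = (-11 - (2)·-2.432) / (5) = -1.227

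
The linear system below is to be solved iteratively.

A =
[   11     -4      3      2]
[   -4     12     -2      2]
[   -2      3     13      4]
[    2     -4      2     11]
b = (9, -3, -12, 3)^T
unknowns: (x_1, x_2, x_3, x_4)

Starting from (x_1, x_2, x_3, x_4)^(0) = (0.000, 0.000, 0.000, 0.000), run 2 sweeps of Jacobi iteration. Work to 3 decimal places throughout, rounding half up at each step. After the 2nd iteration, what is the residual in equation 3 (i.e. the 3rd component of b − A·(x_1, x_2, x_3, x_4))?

Iteration 1:
  x_1 = (9 - (-4)·0.000 - (3)·0.000 - (2)·0.000) / (11) = 0.818
  x_2 = (-3 - (-4)·0.000 - (-2)·0.000 - (2)·0.000) / (12) = -0.250
  x_3 = (-12 - (-2)·0.000 - (3)·0.000 - (4)·0.000) / (13) = -0.923
  x_4 = (3 - (2)·0.000 - (-4)·0.000 - (2)·0.000) / (11) = 0.273
Iteration 2:
  x_1 = (9 - (-4)·-0.250 - (3)·-0.923 - (2)·0.273) / (11) = 0.929
  x_2 = (-3 - (-4)·0.818 - (-2)·-0.923 - (2)·0.273) / (12) = -0.177
  x_3 = (-12 - (-2)·0.818 - (3)·-0.250 - (4)·0.273) / (13) = -0.824
  x_4 = (3 - (2)·0.818 - (-4)·-0.250 - (2)·-0.923) / (11) = 0.201
Residual b − A·x = (0.143, 0.790, 0.297, -0.129)

0.297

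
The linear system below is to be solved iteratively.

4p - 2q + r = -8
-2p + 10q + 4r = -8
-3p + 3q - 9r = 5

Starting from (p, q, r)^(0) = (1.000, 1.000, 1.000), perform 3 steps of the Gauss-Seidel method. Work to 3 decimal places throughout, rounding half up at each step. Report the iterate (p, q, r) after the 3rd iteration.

(-2.555, -1.291, -0.134)

Iteration 1:
  p = (-8 - (-2)·1.000 - (1)·1.000) / (4) = -1.750
  q = (-8 - (-2)·-1.750 - (4)·1.000) / (10) = -1.550
  r = (5 - (-3)·-1.750 - (3)·-1.550) / (-9) = -0.489
Iteration 2:
  p = (-8 - (-2)·-1.550 - (1)·-0.489) / (4) = -2.653
  q = (-8 - (-2)·-2.653 - (4)·-0.489) / (10) = -1.135
  r = (5 - (-3)·-2.653 - (3)·-1.135) / (-9) = -0.050
Iteration 3:
  p = (-8 - (-2)·-1.135 - (1)·-0.050) / (4) = -2.555
  q = (-8 - (-2)·-2.555 - (4)·-0.050) / (10) = -1.291
  r = (5 - (-3)·-2.555 - (3)·-1.291) / (-9) = -0.134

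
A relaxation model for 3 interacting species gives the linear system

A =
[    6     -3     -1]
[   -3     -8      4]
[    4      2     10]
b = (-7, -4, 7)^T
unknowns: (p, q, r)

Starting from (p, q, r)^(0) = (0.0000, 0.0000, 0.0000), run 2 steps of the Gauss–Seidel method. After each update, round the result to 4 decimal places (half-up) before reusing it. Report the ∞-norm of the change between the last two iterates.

Iteration 1:
  p = (-7 - (-3)·0.0000 - (-1)·0.0000) / (6) = -1.1667
  q = (-4 - (-3)·-1.1667 - (4)·0.0000) / (-8) = 0.9375
  r = (7 - (4)·-1.1667 - (2)·0.9375) / (10) = 0.9792
Iteration 2:
  p = (-7 - (-3)·0.9375 - (-1)·0.9792) / (6) = -0.5347
  q = (-4 - (-3)·-0.5347 - (4)·0.9792) / (-8) = 1.1901
  r = (7 - (4)·-0.5347 - (2)·1.1901) / (10) = 0.6759
Change: (0.6320, 0.2526, -0.3033) → max |·| = 0.6320

0.6320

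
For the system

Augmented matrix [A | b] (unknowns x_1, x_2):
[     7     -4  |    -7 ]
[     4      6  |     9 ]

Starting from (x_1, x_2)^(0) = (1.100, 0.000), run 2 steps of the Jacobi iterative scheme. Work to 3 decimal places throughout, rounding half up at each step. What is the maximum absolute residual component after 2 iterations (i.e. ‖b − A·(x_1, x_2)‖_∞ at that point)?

Iteration 1:
  x_1 = (-7 - (-4)·0.000) / (7) = -1.000
  x_2 = (9 - (4)·1.100) / (6) = 0.767
Iteration 2:
  x_1 = (-7 - (-4)·0.767) / (7) = -0.562
  x_2 = (9 - (4)·-1.000) / (6) = 2.167
Residual b − A·x = (5.602, -1.754); ∞-norm = 5.602

5.602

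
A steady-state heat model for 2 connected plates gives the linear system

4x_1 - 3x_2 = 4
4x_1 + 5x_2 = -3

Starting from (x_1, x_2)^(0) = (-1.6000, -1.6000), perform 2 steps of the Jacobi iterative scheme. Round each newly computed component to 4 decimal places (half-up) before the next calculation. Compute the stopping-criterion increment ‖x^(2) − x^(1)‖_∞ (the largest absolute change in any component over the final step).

1.7100

Iteration 1:
  x_1 = (4 - (-3)·-1.6000) / (4) = -0.2000
  x_2 = (-3 - (4)·-1.6000) / (5) = 0.6800
Iteration 2:
  x_1 = (4 - (-3)·0.6800) / (4) = 1.5100
  x_2 = (-3 - (4)·-0.2000) / (5) = -0.4400
Change: (1.7100, -1.1200) → max |·| = 1.7100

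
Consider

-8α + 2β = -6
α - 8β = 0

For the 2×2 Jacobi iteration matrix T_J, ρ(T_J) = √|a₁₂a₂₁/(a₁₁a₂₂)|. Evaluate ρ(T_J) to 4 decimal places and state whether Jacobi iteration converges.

0.1768

a₁₂a₂₁/(a₁₁a₂₂) = (2)·(1) / ((-8)·(-8)) = 0.031250
ρ = √|0.031250| = √0.031250 = 0.1768
ρ < 1, so Jacobi converges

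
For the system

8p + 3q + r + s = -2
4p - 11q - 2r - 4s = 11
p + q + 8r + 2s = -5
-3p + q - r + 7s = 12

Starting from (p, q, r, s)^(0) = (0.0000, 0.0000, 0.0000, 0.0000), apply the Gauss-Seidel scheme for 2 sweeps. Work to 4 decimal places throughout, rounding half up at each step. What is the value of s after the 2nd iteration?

1.8124

Iteration 1:
  p = (-2 - (3)·0.0000 - (1)·0.0000 - (1)·0.0000) / (8) = -0.2500
  q = (11 - (4)·-0.2500 - (-2)·0.0000 - (-4)·0.0000) / (-11) = -1.0909
  r = (-5 - (1)·-0.2500 - (1)·-1.0909 - (2)·0.0000) / (8) = -0.4574
  s = (12 - (-3)·-0.2500 - (1)·-1.0909 - (-1)·-0.4574) / (7) = 1.6976
Iteration 2:
  p = (-2 - (3)·-1.0909 - (1)·-0.4574 - (1)·1.6976) / (8) = 0.0041
  q = (11 - (4)·0.0041 - (-2)·-0.4574 - (-4)·1.6976) / (-11) = -1.5327
  r = (-5 - (1)·0.0041 - (1)·-1.5327 - (2)·1.6976) / (8) = -0.8583
  s = (12 - (-3)·0.0041 - (1)·-1.5327 - (-1)·-0.8583) / (7) = 1.8124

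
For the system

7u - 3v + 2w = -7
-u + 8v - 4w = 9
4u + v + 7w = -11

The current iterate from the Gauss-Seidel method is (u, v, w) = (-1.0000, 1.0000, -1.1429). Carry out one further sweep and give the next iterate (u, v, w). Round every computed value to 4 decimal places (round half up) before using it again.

One sweep:
  u = (-7 - (-3)·1.0000 - (2)·-1.1429) / (7) = -0.2449
  v = (9 - (-1)·-0.2449 - (-4)·-1.1429) / (8) = 0.5229
  w = (-11 - (4)·-0.2449 - (1)·0.5229) / (7) = -1.5062

(-0.2449, 0.5229, -1.5062)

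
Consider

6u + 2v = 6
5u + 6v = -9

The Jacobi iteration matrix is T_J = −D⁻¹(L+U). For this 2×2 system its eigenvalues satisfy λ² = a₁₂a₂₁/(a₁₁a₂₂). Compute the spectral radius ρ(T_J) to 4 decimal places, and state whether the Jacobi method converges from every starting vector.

0.5270

a₁₂a₂₁/(a₁₁a₂₂) = (2)·(5) / ((6)·(6)) = 0.277778
ρ = √|0.277778| = √0.277778 = 0.5270
ρ < 1, so Jacobi converges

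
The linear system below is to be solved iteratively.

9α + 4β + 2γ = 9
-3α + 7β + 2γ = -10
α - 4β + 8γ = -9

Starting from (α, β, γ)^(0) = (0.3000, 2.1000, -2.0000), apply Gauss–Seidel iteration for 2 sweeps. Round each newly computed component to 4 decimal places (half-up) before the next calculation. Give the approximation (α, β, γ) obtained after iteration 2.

Iteration 1:
  α = (9 - (4)·2.1000 - (2)·-2.0000) / (9) = 0.5111
  β = (-10 - (-3)·0.5111 - (2)·-2.0000) / (7) = -0.6381
  γ = (-9 - (1)·0.5111 - (-4)·-0.6381) / (8) = -1.5079
Iteration 2:
  α = (9 - (4)·-0.6381 - (2)·-1.5079) / (9) = 1.6187
  β = (-10 - (-3)·1.6187 - (2)·-1.5079) / (7) = -0.3040
  γ = (-9 - (1)·1.6187 - (-4)·-0.3040) / (8) = -1.4793

(1.6187, -0.3040, -1.4793)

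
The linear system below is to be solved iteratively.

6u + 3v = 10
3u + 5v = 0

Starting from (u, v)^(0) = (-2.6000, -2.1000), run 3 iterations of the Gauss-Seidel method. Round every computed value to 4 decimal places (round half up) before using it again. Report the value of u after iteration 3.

2.4112

Iteration 1:
  u = (10 - (3)·-2.1000) / (6) = 2.7167
  v = (0 - (3)·2.7167) / (5) = -1.6300
Iteration 2:
  u = (10 - (3)·-1.6300) / (6) = 2.4817
  v = (0 - (3)·2.4817) / (5) = -1.4890
Iteration 3:
  u = (10 - (3)·-1.4890) / (6) = 2.4112
  v = (0 - (3)·2.4112) / (5) = -1.4467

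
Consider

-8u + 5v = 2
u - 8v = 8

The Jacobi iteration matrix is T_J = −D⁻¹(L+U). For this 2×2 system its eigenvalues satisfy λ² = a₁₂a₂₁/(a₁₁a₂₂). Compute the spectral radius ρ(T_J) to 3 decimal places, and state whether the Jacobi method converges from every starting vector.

a₁₂a₂₁/(a₁₁a₂₂) = (5)·(1) / ((-8)·(-8)) = 0.078125
ρ = √|0.078125| = √0.078125 = 0.280
ρ < 1, so Jacobi converges

0.280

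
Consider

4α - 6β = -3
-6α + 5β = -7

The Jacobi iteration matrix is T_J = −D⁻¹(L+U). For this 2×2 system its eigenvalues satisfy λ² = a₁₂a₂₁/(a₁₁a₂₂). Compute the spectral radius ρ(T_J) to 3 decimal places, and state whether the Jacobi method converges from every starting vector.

1.342

a₁₂a₂₁/(a₁₁a₂₂) = (-6)·(-6) / ((4)·(5)) = 1.800000
ρ = √|1.800000| = √1.800000 = 1.342
ρ > 1, so Jacobi diverges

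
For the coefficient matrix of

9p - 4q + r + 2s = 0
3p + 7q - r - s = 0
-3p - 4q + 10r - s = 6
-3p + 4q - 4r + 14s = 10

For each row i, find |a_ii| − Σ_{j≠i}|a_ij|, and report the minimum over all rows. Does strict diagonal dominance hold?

2

row 1: |9| − (4+1+2) = 2
row 2: |7| − (3+1+1) = 2
row 3: |10| − (3+4+1) = 2
row 4: |14| − (3+4+4) = 3
minimum over rows = 2 → strictly diagonally dominant (convergence guaranteed)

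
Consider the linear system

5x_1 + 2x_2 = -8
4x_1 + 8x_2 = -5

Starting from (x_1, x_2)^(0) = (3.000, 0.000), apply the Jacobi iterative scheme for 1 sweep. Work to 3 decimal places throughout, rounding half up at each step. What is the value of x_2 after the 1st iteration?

Iteration 1:
  x_1 = (-8 - (2)·0.000) / (5) = -1.600
  x_2 = (-5 - (4)·3.000) / (8) = -2.125

-2.125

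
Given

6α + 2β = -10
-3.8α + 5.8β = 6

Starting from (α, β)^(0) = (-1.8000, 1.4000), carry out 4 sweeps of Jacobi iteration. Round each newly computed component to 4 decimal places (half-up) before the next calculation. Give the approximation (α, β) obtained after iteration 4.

(-1.6581, 0.0218)

Iteration 1:
  α = (-10 - (2)·1.4000) / (6) = -2.1333
  β = (6 - (-3.8)·-1.8000) / (5.8) = -0.1448
Iteration 2:
  α = (-10 - (2)·-0.1448) / (6) = -1.6184
  β = (6 - (-3.8)·-2.1333) / (5.8) = -0.3632
Iteration 3:
  α = (-10 - (2)·-0.3632) / (6) = -1.5456
  β = (6 - (-3.8)·-1.6184) / (5.8) = -0.0258
Iteration 4:
  α = (-10 - (2)·-0.0258) / (6) = -1.6581
  β = (6 - (-3.8)·-1.5456) / (5.8) = 0.0218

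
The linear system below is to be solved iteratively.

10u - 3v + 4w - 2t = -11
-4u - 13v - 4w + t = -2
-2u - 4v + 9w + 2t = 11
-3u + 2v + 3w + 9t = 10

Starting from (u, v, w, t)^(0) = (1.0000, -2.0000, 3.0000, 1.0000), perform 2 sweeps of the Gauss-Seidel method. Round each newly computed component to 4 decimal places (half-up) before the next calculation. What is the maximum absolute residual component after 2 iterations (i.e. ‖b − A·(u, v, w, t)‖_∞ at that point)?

Iteration 1:
  u = (-11 - (-3)·-2.0000 - (4)·3.0000 - (-2)·1.0000) / (10) = -2.7000
  v = (-2 - (-4)·-2.7000 - (-4)·3.0000 - (1)·1.0000) / (-13) = 0.1385
  w = (11 - (-2)·-2.7000 - (-4)·0.1385 - (2)·1.0000) / (9) = 0.4616
  t = (10 - (-3)·-2.7000 - (2)·0.1385 - (3)·0.4616) / (9) = 0.0265
Iteration 2:
  u = (-11 - (-3)·0.1385 - (4)·0.4616 - (-2)·0.0265) / (10) = -1.2378
  v = (-2 - (-4)·-1.2378 - (-4)·0.4616 - (1)·0.0265) / (-13) = 0.3947
  w = (11 - (-2)·-1.2378 - (-4)·0.3947 - (2)·0.0265) / (9) = 1.1167
  t = (10 - (-3)·-1.2378 - (2)·0.3947 - (3)·1.1167) / (9) = 0.2386
Residual b − A·x = (-1.4275, 2.4081, -0.4243, -0.0003); ∞-norm = 2.4081

2.4081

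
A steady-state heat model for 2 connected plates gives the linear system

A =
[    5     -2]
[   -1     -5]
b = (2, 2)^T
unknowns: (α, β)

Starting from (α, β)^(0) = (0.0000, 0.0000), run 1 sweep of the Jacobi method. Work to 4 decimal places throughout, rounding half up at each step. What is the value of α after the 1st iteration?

0.4000

Iteration 1:
  α = (2 - (-2)·0.0000) / (5) = 0.4000
  β = (2 - (-1)·0.0000) / (-5) = -0.4000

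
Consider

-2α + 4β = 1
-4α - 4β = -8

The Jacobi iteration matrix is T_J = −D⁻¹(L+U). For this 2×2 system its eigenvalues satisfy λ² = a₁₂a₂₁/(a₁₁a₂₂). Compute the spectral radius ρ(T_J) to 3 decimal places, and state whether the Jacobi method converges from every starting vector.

1.414

a₁₂a₂₁/(a₁₁a₂₂) = (4)·(-4) / ((-2)·(-4)) = -2.000000
ρ = √|-2.000000| = √2.000000 = 1.414
ρ > 1, so Jacobi diverges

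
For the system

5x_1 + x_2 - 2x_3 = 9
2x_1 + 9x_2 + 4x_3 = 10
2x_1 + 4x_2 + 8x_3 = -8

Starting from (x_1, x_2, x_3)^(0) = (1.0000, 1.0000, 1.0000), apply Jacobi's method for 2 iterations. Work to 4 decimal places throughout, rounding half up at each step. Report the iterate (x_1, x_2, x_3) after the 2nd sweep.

(1.0111, 1.4444, -1.7222)

Iteration 1:
  x_1 = (9 - (1)·1.0000 - (-2)·1.0000) / (5) = 2.0000
  x_2 = (10 - (2)·1.0000 - (4)·1.0000) / (9) = 0.4444
  x_3 = (-8 - (2)·1.0000 - (4)·1.0000) / (8) = -1.7500
Iteration 2:
  x_1 = (9 - (1)·0.4444 - (-2)·-1.7500) / (5) = 1.0111
  x_2 = (10 - (2)·2.0000 - (4)·-1.7500) / (9) = 1.4444
  x_3 = (-8 - (2)·2.0000 - (4)·0.4444) / (8) = -1.7222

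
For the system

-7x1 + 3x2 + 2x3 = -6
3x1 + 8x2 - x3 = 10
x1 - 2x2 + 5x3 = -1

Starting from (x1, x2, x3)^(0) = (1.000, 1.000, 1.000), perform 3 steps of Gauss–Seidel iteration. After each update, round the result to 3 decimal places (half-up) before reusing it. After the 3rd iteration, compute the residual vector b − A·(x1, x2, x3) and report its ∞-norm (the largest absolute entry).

0.019

Iteration 1:
  x1 = (-6 - (3)·1.000 - (2)·1.000) / (-7) = 1.571
  x2 = (10 - (3)·1.571 - (-1)·1.000) / (8) = 0.786
  x3 = (-1 - (1)·1.571 - (-2)·0.786) / (5) = -0.200
Iteration 2:
  x1 = (-6 - (3)·0.786 - (2)·-0.200) / (-7) = 1.137
  x2 = (10 - (3)·1.137 - (-1)·-0.200) / (8) = 0.799
  x3 = (-1 - (1)·1.137 - (-2)·0.799) / (5) = -0.108
Iteration 3:
  x1 = (-6 - (3)·0.799 - (2)·-0.108) / (-7) = 1.169
  x2 = (10 - (3)·1.169 - (-1)·-0.108) / (8) = 0.798
  x3 = (-1 - (1)·1.169 - (-2)·0.798) / (5) = -0.115
Residual b − A·x = (0.019, -0.006, 0.002); ∞-norm = 0.019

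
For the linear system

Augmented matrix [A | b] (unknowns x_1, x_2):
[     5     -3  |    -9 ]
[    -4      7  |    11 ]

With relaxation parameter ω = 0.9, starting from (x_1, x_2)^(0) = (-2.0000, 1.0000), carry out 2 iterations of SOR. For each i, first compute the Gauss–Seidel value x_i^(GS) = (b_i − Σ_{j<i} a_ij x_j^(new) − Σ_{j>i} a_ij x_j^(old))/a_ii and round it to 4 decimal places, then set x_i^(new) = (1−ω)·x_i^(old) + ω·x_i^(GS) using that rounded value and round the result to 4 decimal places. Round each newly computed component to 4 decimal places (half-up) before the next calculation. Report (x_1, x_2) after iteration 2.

Iteration 1:
  x_1: GS value = (-9 - (-3)·1.0000) / (5) = -1.2000;  x_1 ← (1−ω)·-2.0000 + ω·-1.2000 = -1.2800
  x_2: GS value = (11 - (-4)·-1.2800) / (7) = 0.8400;  x_2 ← (1−ω)·1.0000 + ω·0.8400 = 0.8560
Iteration 2:
  x_1: GS value = (-9 - (-3)·0.8560) / (5) = -1.2864;  x_1 ← (1−ω)·-1.2800 + ω·-1.2864 = -1.2858
  x_2: GS value = (11 - (-4)·-1.2858) / (7) = 0.8367;  x_2 ← (1−ω)·0.8560 + ω·0.8367 = 0.8386

(-1.2858, 0.8386)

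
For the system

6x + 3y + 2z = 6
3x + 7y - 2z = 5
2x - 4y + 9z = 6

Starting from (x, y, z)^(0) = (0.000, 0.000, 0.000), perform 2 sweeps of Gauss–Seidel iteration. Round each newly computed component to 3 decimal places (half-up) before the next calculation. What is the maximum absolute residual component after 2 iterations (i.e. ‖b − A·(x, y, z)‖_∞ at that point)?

1.336

Iteration 1:
  x = (6 - (3)·0.000 - (2)·0.000) / (6) = 1.000
  y = (5 - (3)·1.000 - (-2)·0.000) / (7) = 0.286
  z = (6 - (2)·1.000 - (-4)·0.286) / (9) = 0.572
Iteration 2:
  x = (6 - (3)·0.286 - (2)·0.572) / (6) = 0.666
  y = (5 - (3)·0.666 - (-2)·0.572) / (7) = 0.592
  z = (6 - (2)·0.666 - (-4)·0.592) / (9) = 0.782
Residual b − A·x = (-1.336, 0.422, -0.002); ∞-norm = 1.336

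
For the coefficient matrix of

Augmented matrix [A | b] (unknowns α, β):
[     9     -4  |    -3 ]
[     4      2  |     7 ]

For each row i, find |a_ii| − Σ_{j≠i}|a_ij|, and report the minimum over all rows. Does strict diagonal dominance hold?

row 1: |9| − (4) = 5
row 2: |2| − (4) = -2
minimum over rows = -2 → not strictly diagonally dominant

-2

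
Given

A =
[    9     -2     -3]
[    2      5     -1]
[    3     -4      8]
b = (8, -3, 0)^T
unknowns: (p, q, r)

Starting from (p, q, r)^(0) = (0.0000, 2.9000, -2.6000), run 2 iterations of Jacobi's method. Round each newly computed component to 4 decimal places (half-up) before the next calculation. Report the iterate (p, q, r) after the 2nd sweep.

Iteration 1:
  p = (8 - (-2)·2.9000 - (-3)·-2.6000) / (9) = 0.6667
  q = (-3 - (2)·0.0000 - (-1)·-2.6000) / (5) = -1.1200
  r = (0 - (3)·0.0000 - (-4)·2.9000) / (8) = 1.4500
Iteration 2:
  p = (8 - (-2)·-1.1200 - (-3)·1.4500) / (9) = 1.1233
  q = (-3 - (2)·0.6667 - (-1)·1.4500) / (5) = -0.5767
  r = (0 - (3)·0.6667 - (-4)·-1.1200) / (8) = -0.8100

(1.1233, -0.5767, -0.8100)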